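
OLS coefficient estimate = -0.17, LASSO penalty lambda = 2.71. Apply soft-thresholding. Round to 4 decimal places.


Absolute value: |-0.17| = 0.17.
Compare to lambda = 2.71.
Since |beta| <= lambda, the coefficient is set to 0.

0.0000


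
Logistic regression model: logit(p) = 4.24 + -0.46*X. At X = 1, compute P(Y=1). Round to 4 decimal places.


Compute z = 4.24 + (-0.46)(1) = 3.7800.
exp(-z) = 0.0228.
P = 1/(1 + 0.0228) = 0.9777.

0.9777


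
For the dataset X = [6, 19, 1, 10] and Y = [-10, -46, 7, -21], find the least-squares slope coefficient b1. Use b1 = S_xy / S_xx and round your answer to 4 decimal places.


The sample means are xbar = 9.0000 and ybar = -17.5000.
Compute S_xx = 174.0000 and S_xy = -507.0000.
Slope b1 = S_xy / S_xx = -507.0000 / 174.0000 = -2.9138.

-2.9138


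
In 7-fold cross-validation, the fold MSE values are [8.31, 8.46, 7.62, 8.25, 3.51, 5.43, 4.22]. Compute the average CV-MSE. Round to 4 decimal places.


Total MSE across folds = 45.8000.
CV-MSE = 45.8000/7 = 6.5429.

6.5429


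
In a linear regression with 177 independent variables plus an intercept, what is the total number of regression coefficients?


Including the intercept, the model has 177 predictor coefficients + 1 intercept.
Total = 178.

178


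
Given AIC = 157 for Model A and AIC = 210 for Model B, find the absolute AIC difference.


Absolute difference = |157 - 210| = 53.
The model with lower AIC (A) is preferred.

53


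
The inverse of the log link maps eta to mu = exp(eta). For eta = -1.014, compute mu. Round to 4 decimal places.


The inverse log link gives:
mu = exp(-1.014) = 0.3628.

0.3628


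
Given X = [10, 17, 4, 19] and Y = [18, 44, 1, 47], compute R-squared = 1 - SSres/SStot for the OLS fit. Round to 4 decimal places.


The fitted line is Y = -12.3936 + 3.1915*X.
SSres = 8.8298, SStot = 1445.0000.
R^2 = 1 - SSres/SStot = 0.9939.

0.9939


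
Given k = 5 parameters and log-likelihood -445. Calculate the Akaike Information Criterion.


AIC = 2*5 - 2*(-445).
= 10 + 890 = 900.

900


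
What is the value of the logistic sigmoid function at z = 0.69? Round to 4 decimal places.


exp(-0.6900) = 0.5016.
1 + exp(-z) = 1.5016.
sigmoid = 1/1.5016 = 0.6660.

0.6660


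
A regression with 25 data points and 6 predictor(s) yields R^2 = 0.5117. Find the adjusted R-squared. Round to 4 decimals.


Plug in: Adj R^2 = 1 - (1 - 0.5117) * 24/18.
= 1 - 0.4883 * 24/18
= 1 - 11.7192 / 18
= 1 - 0.6511 = 0.3489.

0.3489


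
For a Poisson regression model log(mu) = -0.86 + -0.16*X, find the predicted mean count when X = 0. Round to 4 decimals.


Compute eta = -0.86 + -0.16 * 0 = -0.8600.
Apply inverse link: mu = e^-0.8600 = 0.4232.

0.4232


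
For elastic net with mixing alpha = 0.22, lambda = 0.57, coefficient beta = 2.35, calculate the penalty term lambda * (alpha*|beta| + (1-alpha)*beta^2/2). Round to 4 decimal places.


Compute:
L1 = 0.22 * 2.35 = 0.5170.
L2 = 0.78 * 2.35^2 / 2 = 2.1538.
Penalty = 0.57 * (0.5170 + 2.1538) = 1.5223.

1.5223


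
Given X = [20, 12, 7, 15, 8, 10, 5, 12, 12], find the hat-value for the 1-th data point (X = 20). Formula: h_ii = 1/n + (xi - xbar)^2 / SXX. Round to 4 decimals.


Compute xbar = 11.2222 with n = 9 observations.
SXX = 161.5556.
Leverage = 1/9 + (20 - 11.2222)^2/161.5556 = 0.5880.

0.5880


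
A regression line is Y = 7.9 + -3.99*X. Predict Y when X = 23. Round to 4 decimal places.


Substitute X = 23 into the equation:
Y = 7.9 + -3.99 * 23 = 7.9 + -91.7700 = -83.8700.

-83.8700


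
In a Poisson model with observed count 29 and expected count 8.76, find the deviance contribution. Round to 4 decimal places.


y/mu = 29/8.76 = 3.310502 (approx.), and ln(29/8.76) = 1.197100.
y * ln(y/mu) = 29 * 1.197100 = 34.715900.
y - mu = 20.24.
D = 2 * (34.715900 - 20.24) = 28.951800, which rounds to 28.9518.

28.9518


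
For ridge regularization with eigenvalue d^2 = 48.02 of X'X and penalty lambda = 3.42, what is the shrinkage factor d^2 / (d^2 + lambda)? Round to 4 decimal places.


Denominator = d^2 + lambda = 48.02 + 3.42 = 51.4400.
Shrinkage = 48.02 / 51.4400 = 0.9335.

0.9335


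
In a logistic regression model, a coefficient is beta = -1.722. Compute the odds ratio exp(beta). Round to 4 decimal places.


The odds ratio is computed as:
OR = e^(-1.722) = 0.1787.

0.1787


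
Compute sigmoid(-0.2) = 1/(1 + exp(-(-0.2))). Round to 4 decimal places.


Compute exp(0.2000) = 1.2214.
Sigmoid = 1 / (1 + 1.2214) = 1 / 2.2214 = 0.4502.

0.4502


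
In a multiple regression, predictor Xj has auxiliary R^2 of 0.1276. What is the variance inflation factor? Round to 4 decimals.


VIF = 1 / (1 - 0.1276).
= 1 / 0.8724 = 1.1463.

1.1463


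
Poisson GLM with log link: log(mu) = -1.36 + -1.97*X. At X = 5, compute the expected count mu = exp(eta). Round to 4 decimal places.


Linear predictor: eta = -1.36 + (-1.97)(5) = -11.2100.
Expected count: mu = exp(-11.2100) = 0.0000.

0.0000


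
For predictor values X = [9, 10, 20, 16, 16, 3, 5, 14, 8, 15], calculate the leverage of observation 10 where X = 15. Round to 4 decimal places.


Mean of X: xbar = 11.6000.
SXX = 266.4000.
For X = 15: h = 1/10 + (15 - 11.6000)^2/266.4000 = 0.1434.

0.1434


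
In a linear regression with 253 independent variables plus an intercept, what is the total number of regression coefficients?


Each predictor gets one coefficient, plus one intercept.
Total parameters = 253 + 1 = 254.

254


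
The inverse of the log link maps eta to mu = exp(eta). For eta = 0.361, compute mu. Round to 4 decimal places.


mu = exp(eta) = exp(0.361).
= 1.4348.

1.4348


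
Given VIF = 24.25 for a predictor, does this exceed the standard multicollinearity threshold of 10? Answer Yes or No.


The threshold is 10.
VIF = 24.25 is >= 10.
Multicollinearity indication: Yes.

Yes


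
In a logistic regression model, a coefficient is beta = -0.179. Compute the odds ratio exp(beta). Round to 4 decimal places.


exp(-0.179) = 0.8361.
So the odds ratio is 0.8361.

0.8361


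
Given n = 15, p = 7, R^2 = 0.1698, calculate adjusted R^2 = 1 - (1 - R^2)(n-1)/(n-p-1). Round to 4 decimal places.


Adjusted R^2 = 1 - (1 - R^2) * (n-1)/(n-p-1).
(1 - R^2) = 0.8302.
(n-1)/(n-p-1) = 14/7.
(1 - R^2) * (n-1) = 0.8302 * 14 = 11.6228.
Divide by (n-p-1): 11.6228 / 7 = 1.6604.
Adj R^2 = 1 - 1.6604 = -0.6604.

-0.6604


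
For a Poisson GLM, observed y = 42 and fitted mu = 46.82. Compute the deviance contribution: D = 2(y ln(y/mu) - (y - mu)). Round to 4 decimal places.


y/mu = 42/46.82 = 0.897053 (approx.), and ln(42/46.82) = -0.108641.
y * ln(y/mu) = 42 * -0.108641 = -4.562922.
y - mu = -4.82.
D = 2 * (-4.562922 - -4.82) = 0.514156, which rounds to 0.5142.

0.5142


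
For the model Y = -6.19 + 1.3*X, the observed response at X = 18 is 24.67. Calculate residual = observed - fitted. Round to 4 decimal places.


Compute yhat = -6.19 + (1.3)(18) = 17.2100.
Residual = actual - predicted = 24.67 - 17.2100 = 7.4600.

7.4600


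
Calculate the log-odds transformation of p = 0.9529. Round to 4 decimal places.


The odds are p/(1-p) = 0.9529 / 0.0471 = 20.2314.
logit(p) = ln(20.2314) = 3.0072.

3.0072


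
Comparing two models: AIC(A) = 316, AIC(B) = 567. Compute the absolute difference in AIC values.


|AIC_A - AIC_B| = |316 - 567| = 251.
Model A is preferred (lower AIC).

251


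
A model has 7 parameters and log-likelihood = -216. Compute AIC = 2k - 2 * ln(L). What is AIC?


AIC = 2*7 - 2*(-216).
= 14 + 432 = 446.

446


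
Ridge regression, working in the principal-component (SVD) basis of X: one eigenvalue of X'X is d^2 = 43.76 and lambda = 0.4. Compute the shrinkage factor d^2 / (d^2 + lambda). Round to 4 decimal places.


Compute the denominator: 43.76 + 0.4 = 44.1600.
Shrinkage factor = 43.76 / 44.1600 = 0.9909.

0.9909


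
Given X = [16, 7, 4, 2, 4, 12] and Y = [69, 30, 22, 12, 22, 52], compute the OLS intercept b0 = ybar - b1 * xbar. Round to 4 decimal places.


The slope is b1 = 3.9695.
Sample means are xbar = 7.5000 and ybar = 34.5000.
Intercept: b0 = 34.5000 - (3.9695)(7.5000) = 4.7288.

4.7288


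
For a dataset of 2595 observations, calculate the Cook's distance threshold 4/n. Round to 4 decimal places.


Cook's distance cutoff = 4/n = 4/2595.
= 0.0015.

0.0015


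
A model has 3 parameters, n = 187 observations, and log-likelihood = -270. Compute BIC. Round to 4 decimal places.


k * ln(n) = 3 * ln(187) = 3 * 5.231109 = 15.693327.
-2 * loglik = -2 * (-270) = 540.
BIC = 15.693327 + 540 = 555.693327, which rounds to 555.6933.

555.6933


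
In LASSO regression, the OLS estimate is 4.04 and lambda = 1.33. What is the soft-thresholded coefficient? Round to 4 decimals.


Check: |4.04| = 4.04 vs lambda = 1.33.
Since |beta| > lambda, coefficient = sign(beta)*(|beta| - lambda) = 2.7100.
Soft-thresholded coefficient = 2.7100.

2.7100


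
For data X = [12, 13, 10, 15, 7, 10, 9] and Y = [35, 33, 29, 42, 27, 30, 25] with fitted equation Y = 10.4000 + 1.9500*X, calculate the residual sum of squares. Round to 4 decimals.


Compute predicted values, then residuals = yi - yhat_i.
Residuals: [1.2000, -2.7500, -0.9000, 2.3500, 2.9500, 0.1000, -2.9500].
SSres = sum(residual^2) = 32.7500.

32.7500


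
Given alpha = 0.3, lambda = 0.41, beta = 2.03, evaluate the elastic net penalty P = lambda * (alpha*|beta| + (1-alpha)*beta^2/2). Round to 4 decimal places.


Compute:
L1 = 0.3 * 2.03 = 0.6090.
L2 = 0.7 * 2.03^2 / 2 = 1.4423.
Penalty = 0.41 * (0.6090 + 1.4423) = 0.8410.

0.8410


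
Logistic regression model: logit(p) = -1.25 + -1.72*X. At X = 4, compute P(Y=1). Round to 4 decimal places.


Compute z = -1.25 + (-1.72)(4) = -8.1300.
exp(-z) = 3394.7996.
P = 1/(1 + 3394.7996) = 0.0003.

0.0003


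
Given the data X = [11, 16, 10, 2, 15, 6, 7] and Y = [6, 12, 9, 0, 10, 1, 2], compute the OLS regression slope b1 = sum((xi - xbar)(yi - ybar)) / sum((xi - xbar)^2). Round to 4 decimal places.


The sample means are xbar = 9.5714 and ybar = 5.7143.
Compute S_xx = 149.7143 and S_xy = 135.1429.
Slope b1 = S_xy / S_xx = 135.1429 / 149.7143 = 0.9027.

0.9027


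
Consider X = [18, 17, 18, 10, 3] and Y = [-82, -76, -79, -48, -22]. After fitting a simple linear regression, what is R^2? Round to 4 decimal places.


Fit the OLS line: b0 = -9.7780, b1 = -3.9108.
SSres = 5.8078.
SStot = 2679.2000.
R^2 = 1 - 5.8078/2679.2000 = 0.9978.

0.9978


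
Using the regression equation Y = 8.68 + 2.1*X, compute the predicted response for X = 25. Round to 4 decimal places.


Plug X = 25 into Y = 8.68 + 2.1*X:
Y = 8.68 + 52.5000 = 61.1800.

61.1800


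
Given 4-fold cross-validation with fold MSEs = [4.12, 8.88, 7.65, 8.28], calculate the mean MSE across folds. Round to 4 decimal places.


Total MSE across folds = 28.9300.
CV-MSE = 28.9300/4 = 7.2325.

7.2325


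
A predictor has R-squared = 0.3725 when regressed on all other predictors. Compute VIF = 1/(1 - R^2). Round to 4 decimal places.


Denominator: 1 - 0.3725 = 0.6275.
VIF = 1 / 0.6275 = 1.5936.

1.5936


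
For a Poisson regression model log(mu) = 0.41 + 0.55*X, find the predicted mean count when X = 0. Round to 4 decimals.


eta = 0.41 + 0.55 * 0 = 0.4100.
mu = exp(0.4100) = 1.5068.

1.5068


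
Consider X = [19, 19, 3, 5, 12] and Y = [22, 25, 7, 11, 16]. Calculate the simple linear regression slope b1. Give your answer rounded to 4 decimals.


First compute the means: xbar = 11.6000, ybar = 16.2000.
Then S_xx = sum((xi - xbar)^2) = 227.2000.
S_xy = sum((xi - xbar)(yi - ybar)) = 221.4000.
b1 = S_xy / S_xx = 221.4000 / 227.2000 = 0.9745.

0.9745


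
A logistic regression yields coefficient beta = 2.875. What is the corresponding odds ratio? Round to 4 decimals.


The odds ratio is computed as:
OR = e^(2.875) = 17.7254.

17.7254


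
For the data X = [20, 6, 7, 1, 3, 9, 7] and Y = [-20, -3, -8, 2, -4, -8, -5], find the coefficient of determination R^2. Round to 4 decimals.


The fitted line is Y = 1.6430 + -1.0849*X.
SSres = 16.3863, SStot = 279.7143.
R^2 = 1 - SSres/SStot = 0.9414.

0.9414


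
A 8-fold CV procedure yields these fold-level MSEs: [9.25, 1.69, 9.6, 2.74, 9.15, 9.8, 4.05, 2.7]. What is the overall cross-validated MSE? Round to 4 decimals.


Sum of fold MSEs = 48.9800.
Average = 48.9800 / 8 = 6.1225.

6.1225


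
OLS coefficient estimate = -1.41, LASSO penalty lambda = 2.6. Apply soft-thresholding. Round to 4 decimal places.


Absolute value: |-1.41| = 1.41.
Compare to lambda = 2.6.
Since |beta| <= lambda, the coefficient is set to 0.

0.0000


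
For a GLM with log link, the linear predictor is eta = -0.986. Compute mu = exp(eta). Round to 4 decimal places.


Apply the inverse link:
mu = e^-0.986 = 0.3731.

0.3731


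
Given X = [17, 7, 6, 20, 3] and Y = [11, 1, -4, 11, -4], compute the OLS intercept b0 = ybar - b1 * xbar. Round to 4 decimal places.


The slope is b1 = 0.9901.
Sample means are xbar = 10.6000 and ybar = 3.0000.
Intercept: b0 = 3.0000 - (0.9901)(10.6000) = -7.4946.

-7.4946


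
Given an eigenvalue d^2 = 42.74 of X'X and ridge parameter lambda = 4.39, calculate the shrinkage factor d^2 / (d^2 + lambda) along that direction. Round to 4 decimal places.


d^2 + lambda = 42.74 + 4.39 = 47.1300.
Shrinkage factor = 42.74/47.1300 = 0.9069.

0.9069


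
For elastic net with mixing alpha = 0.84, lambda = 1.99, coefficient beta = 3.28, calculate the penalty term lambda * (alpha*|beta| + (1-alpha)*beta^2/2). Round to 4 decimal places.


alpha * |beta| = 0.84 * 3.28 = 2.7552.
(1-alpha) * beta^2/2 = 0.16 * 10.7584/2 = 0.8607.
Total = 1.99 * (2.7552 + 0.8607) = 7.1956.

7.1956


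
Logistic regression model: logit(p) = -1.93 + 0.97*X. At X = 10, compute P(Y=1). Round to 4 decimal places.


Linear predictor: z = -1.93 + 0.97 * 10 = 7.7700.
P = 1/(1 + exp(-7.7700)) = 1/(1 + 0.0004) = 0.9996.

0.9996


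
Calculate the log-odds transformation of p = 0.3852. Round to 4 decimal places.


The odds are p/(1-p) = 0.3852 / 0.6148 = 0.6265.
logit(p) = ln(0.6265) = -0.4675.

-0.4675


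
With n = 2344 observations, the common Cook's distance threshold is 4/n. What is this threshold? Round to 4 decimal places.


Cook's distance cutoff = 4/n = 4/2344.
= 0.0017.

0.0017


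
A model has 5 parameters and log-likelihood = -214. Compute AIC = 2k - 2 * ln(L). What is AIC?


Compute:
2k = 2*5 = 10.
-2*loglik = -2*(-214) = 428.
AIC = 10 + 428 = 438.

438


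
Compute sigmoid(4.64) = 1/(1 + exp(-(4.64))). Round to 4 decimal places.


Compute exp(-4.6400) = 0.0097.
Sigmoid = 1 / (1 + 0.0097) = 1 / 1.0097 = 0.9904.

0.9904


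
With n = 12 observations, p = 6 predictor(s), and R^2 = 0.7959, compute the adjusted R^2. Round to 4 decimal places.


Adjusted R^2 = 1 - (1 - R^2) * (n-1)/(n-p-1).
(1 - R^2) = 0.2041.
(n-1)/(n-p-1) = 11/5.
(1 - R^2) * (n-1) = 0.2041 * 11 = 2.2451.
Divide by (n-p-1): 2.2451 / 5 = 0.4490.
Adj R^2 = 1 - 0.4490 = 0.5510.

0.5510


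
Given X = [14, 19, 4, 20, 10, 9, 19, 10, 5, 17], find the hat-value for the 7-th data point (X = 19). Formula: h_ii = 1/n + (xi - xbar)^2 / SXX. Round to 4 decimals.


n = 10, xbar = 12.7000.
SXX = sum((xi - xbar)^2) = 316.1000.
h = 1/10 + (19 - 12.7000)^2 / 316.1000 = 0.2256.

0.2256


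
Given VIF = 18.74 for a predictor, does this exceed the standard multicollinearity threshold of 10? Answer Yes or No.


The threshold is 10.
VIF = 18.74 is >= 10.
Multicollinearity indication: Yes.

Yes


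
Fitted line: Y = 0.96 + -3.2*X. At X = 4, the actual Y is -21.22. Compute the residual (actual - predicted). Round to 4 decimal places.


Predicted = 0.96 + -3.2 * 4 = -11.8400.
Residual = -21.22 - -11.8400 = -9.3800.

-9.3800


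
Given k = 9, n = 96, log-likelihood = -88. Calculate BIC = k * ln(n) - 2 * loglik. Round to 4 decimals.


k * ln(n) = 9 * ln(96) = 9 * 4.564348 = 41.079132.
-2 * loglik = -2 * (-88) = 176.
BIC = 41.079132 + 176 = 217.079132, which rounds to 217.0791.

217.0791


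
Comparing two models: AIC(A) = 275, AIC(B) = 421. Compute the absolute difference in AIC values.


Absolute difference = |275 - 421| = 146.
The model with lower AIC (A) is preferred.

146


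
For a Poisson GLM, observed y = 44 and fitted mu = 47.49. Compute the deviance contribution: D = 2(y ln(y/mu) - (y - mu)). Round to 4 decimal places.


Compute y*ln(y/mu) = 44*ln(44/47.49) = 44*-0.076330 = -3.358520.
y - mu = -3.49.
D = 2*(-3.358520 - (-3.49)) = 0.262960, which rounds to 0.2630.

0.2630


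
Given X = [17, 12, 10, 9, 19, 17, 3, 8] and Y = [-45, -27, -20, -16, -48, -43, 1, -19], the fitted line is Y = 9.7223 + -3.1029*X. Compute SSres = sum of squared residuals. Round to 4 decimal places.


For each point, residual = actual - predicted.
Residuals: [-1.9730, 0.5125, 1.3067, 2.2038, 1.2328, 0.0270, 0.5864, -3.8991].
Sum of squared residuals = 27.7870.

27.7870


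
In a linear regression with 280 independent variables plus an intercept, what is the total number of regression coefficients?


Each predictor gets one coefficient, plus one intercept.
Total parameters = 280 + 1 = 281.

281


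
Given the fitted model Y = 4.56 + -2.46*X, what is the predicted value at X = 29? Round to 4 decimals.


Plug X = 29 into Y = 4.56 + -2.46*X:
Y = 4.56 + -71.3400 = -66.7800.

-66.7800


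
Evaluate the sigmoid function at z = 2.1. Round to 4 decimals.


exp(-2.1000) = 0.1225.
1 + exp(-z) = 1.1225.
sigmoid = 1/1.1225 = 0.8909.

0.8909


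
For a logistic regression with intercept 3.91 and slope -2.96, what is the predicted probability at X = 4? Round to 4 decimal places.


Compute z = 3.91 + (-2.96)(4) = -7.9300.
exp(-z) = 2779.4268.
P = 1/(1 + 2779.4268) = 0.0004.

0.0004


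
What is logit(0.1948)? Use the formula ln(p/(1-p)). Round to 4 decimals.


Compute the odds: 0.1948/0.8052 = 0.2419.
Take the natural log: ln(0.2419) = -1.4191.

-1.4191


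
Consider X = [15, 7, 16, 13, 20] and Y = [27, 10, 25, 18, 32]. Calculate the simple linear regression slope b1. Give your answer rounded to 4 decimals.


The sample means are xbar = 14.2000 and ybar = 22.4000.
Compute S_xx = 90.8000 and S_xy = 158.6000.
Slope b1 = S_xy / S_xx = 158.6000 / 90.8000 = 1.7467.

1.7467


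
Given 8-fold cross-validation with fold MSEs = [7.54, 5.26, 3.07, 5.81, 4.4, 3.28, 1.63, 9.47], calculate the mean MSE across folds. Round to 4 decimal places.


Add all fold MSEs: 40.4600.
Divide by k = 8: 40.4600/8 = 5.0575.

5.0575


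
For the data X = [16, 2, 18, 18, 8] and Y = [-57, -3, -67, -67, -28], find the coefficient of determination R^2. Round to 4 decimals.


The fitted line is Y = 4.4921 + -3.9429*X.
SSres = 4.1378, SStot = 3163.2000.
R^2 = 1 - SSres/SStot = 0.9987.

0.9987


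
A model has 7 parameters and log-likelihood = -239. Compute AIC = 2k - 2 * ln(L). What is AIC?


AIC = 2*7 - 2*(-239).
= 14 + 478 = 492.

492


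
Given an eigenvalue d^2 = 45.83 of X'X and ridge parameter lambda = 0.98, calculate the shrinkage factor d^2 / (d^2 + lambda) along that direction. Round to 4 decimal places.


Compute the denominator: 45.83 + 0.98 = 46.8100.
Shrinkage factor = 45.83 / 46.8100 = 0.9791.

0.9791


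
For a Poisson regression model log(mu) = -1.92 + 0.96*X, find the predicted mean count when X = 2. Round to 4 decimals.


Compute eta = -1.92 + 0.96 * 2 = 0.0000.
Apply inverse link: mu = e^0.0000 = 1.0000.

1.0000


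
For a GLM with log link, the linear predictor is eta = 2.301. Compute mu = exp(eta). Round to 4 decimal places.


Apply the inverse link:
mu = e^2.301 = 9.9842.

9.9842


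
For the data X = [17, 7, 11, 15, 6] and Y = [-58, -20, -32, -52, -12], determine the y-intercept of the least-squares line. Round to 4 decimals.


Compute b1 = -4.1078 from the OLS formula.
With xbar = 11.2000 and ybar = -34.8000, the intercept is:
b0 = -34.8000 - -4.1078 * 11.2000 = 11.2069.

11.2069


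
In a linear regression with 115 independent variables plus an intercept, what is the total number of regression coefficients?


Each predictor gets one coefficient, plus one intercept.
Total parameters = 115 + 1 = 116.

116


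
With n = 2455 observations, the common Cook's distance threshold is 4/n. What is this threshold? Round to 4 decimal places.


Using the rule of thumb:
Threshold = 4 / 2455 = 0.0016.

0.0016


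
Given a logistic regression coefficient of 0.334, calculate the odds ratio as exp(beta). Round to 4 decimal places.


Odds ratio = exp(beta) = exp(0.334).
= 1.3965.

1.3965


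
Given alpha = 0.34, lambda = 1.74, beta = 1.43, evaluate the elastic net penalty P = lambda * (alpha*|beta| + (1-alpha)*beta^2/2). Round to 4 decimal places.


L1 component = 0.34 * |1.43| = 0.4862.
L2 component = 0.66 * 1.43^2 / 2 = 0.6748.
Penalty = 1.74 * (0.4862 + 0.6748) = 1.74 * 1.1610 = 2.0202.

2.0202


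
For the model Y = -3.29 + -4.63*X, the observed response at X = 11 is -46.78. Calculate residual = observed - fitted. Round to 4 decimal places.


Compute yhat = -3.29 + (-4.63)(11) = -54.2200.
Residual = actual - predicted = -46.78 - -54.2200 = 7.4400.

7.4400


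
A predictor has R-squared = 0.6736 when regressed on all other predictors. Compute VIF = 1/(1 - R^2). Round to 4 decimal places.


VIF = 1 / (1 - 0.6736).
= 1 / 0.3264 = 3.0637.

3.0637


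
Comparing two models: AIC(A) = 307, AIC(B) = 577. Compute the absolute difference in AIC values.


Compute |307 - 577| = 270.
Model A has the smaller AIC.

270


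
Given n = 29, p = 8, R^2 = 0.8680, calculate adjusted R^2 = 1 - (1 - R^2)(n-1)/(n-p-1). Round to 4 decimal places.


Adjusted R^2 = 1 - (1 - R^2) * (n-1)/(n-p-1).
(1 - R^2) = 0.1320.
(n-1)/(n-p-1) = 28/20.
(1 - R^2) * (n-1) = 0.1320 * 28 = 3.6960.
Divide by (n-p-1): 3.6960 / 20 = 0.1848.
Adj R^2 = 1 - 0.1848 = 0.8152.

0.8152


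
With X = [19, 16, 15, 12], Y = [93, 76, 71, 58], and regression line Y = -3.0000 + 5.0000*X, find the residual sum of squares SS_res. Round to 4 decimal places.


Compute predicted values, then residuals = yi - yhat_i.
Residuals: [1.0000, -1.0000, -1.0000, 1.0000].
SSres = sum(residual^2) = 4.0000.

4.0000


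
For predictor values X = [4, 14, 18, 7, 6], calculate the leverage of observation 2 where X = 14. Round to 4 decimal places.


Mean of X: xbar = 9.8000.
SXX = 140.8000.
For X = 14: h = 1/5 + (14 - 9.8000)^2/140.8000 = 0.3253.

0.3253


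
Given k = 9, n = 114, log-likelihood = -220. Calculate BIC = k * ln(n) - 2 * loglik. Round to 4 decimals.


Compute k*ln(n) = 9*ln(114) = 9*4.736198 = 42.625782.
Then -2*loglik = 440.
BIC = 42.625782 + 440 = 482.625782, which rounds to 482.6258.

482.6258


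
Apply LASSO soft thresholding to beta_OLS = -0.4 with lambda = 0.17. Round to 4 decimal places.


|beta_OLS| = 0.4.
lambda = 0.17.
Since |beta| > lambda, coefficient = sign(beta)*(|beta| - lambda) = -0.2300.
Result = -0.2300.

-0.2300


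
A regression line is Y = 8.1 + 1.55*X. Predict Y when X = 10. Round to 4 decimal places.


Predicted value:
Y = 8.1 + (1.55)(10) = 8.1 + 15.5000 = 23.6000.

23.6000


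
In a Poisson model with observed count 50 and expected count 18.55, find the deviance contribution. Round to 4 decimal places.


Compute y*ln(y/mu) = 50*ln(50/18.55) = 50*0.991553 = 49.577650.
y - mu = 31.45.
D = 2*(49.577650 - (31.45)) = 36.255300, which rounds to 36.2553.

36.2553


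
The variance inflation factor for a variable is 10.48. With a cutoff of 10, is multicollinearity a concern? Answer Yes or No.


Check: VIF = 10.48 vs threshold = 10.
Since 10.48 >= 10, the answer is Yes.

Yes


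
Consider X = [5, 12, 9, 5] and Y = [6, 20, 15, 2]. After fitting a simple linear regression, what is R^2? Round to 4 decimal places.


After computing the OLS fit (b0=-7.4820, b1=2.3525):
SSres = 10.4317, SStot = 202.7500.
R^2 = 1 - 10.4317/202.7500 = 0.9485.

0.9485


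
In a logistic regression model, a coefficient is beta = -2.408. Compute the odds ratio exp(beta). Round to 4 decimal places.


The odds ratio is computed as:
OR = e^(-2.408) = 0.0900.

0.0900


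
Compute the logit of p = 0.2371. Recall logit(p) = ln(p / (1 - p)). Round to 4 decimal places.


Compute the odds: 0.2371/0.7629 = 0.3108.
Take the natural log: ln(0.3108) = -1.1686.

-1.1686


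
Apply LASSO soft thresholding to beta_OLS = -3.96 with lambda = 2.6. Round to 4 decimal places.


Check: |-3.96| = 3.96 vs lambda = 2.6.
Since |beta| > lambda, coefficient = sign(beta)*(|beta| - lambda) = -1.3600.
Soft-thresholded coefficient = -1.3600.

-1.3600


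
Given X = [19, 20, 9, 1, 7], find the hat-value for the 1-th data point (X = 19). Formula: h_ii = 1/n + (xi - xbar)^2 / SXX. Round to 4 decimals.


Mean of X: xbar = 11.2000.
SXX = 264.8000.
For X = 19: h = 1/5 + (19 - 11.2000)^2/264.8000 = 0.4298.

0.4298


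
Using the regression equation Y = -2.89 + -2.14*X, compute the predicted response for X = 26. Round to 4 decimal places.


Substitute X = 26 into the equation:
Y = -2.89 + -2.14 * 26 = -2.89 + -55.6400 = -58.5300.

-58.5300


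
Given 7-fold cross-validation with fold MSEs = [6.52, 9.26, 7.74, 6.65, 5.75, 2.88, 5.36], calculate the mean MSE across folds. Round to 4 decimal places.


Sum of fold MSEs = 44.1600.
Average = 44.1600 / 7 = 6.3086.

6.3086


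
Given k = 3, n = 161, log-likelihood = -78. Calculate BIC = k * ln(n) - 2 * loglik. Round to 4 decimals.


ln(161) = 5.081404.
k * ln(n) = 3 * 5.081404 = 15.244212.
-2L = 156.
BIC = 15.244212 + 156 = 171.244212, which rounds to 171.2442.

171.2442


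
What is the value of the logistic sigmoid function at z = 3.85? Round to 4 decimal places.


Compute exp(-3.8500) = 0.0213.
Sigmoid = 1 / (1 + 0.0213) = 1 / 1.0213 = 0.9792.

0.9792


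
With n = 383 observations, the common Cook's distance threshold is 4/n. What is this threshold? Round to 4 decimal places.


Using the rule of thumb:
Threshold = 4 / 383 = 0.0104.

0.0104


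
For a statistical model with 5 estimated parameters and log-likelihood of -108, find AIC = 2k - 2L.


AIC = 2k - 2*loglik = 2(5) - 2(-108).
= 10 + 216 = 226.

226


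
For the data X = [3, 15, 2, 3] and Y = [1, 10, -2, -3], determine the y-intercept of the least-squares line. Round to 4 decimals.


Compute b1 = 0.9194 from the OLS formula.
With xbar = 5.7500 and ybar = 1.5000, the intercept is:
b0 = 1.5000 - 0.9194 * 5.7500 = -3.7865.

-3.7865


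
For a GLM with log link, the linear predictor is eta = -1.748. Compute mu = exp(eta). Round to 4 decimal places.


The inverse log link gives:
mu = exp(-1.748) = 0.1741.

0.1741


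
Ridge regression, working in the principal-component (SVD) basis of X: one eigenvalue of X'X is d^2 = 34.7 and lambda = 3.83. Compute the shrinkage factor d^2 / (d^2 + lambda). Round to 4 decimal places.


d^2 + lambda = 34.7 + 3.83 = 38.5300.
Shrinkage factor = 34.7/38.5300 = 0.9006.

0.9006


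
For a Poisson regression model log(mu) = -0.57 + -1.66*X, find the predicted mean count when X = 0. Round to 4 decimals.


Linear predictor: eta = -0.57 + (-1.66)(0) = -0.5700.
Expected count: mu = exp(-0.5700) = 0.5655.

0.5655


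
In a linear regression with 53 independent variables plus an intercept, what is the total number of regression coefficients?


Each predictor gets one coefficient, plus one intercept.
Total parameters = 53 + 1 = 54.

54


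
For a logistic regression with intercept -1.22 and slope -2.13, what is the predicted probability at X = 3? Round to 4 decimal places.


z = -1.22 + -2.13 * 3 = -7.6100.
Sigmoid: P = 1 / (1 + exp(7.6100)) = 0.0005.

0.0005


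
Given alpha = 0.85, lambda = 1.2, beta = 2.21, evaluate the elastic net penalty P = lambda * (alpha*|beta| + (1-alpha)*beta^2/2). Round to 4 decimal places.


Compute:
L1 = 0.85 * 2.21 = 1.8785.
L2 = 0.15 * 2.21^2 / 2 = 0.3663.
Penalty = 1.2 * (1.8785 + 0.3663) = 2.6938.

2.6938


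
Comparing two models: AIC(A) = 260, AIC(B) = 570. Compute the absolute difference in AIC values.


|AIC_A - AIC_B| = |260 - 570| = 310.
Model A is preferred (lower AIC).

310


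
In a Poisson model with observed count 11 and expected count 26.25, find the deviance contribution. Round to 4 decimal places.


y/mu = 11/26.25 = 0.419048 (approx.), and ln(11/26.25) = -0.869771.
y * ln(y/mu) = 11 * -0.869771 = -9.567481.
y - mu = -15.25.
D = 2 * (-9.567481 - -15.25) = 11.365038, which rounds to 11.3650.

11.3650


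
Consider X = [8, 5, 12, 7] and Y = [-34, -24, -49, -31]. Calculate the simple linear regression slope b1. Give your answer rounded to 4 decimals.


The sample means are xbar = 8.0000 and ybar = -34.5000.
Compute S_xx = 26.0000 and S_xy = -93.0000.
Slope b1 = S_xy / S_xx = -93.0000 / 26.0000 = -3.5769.

-3.5769


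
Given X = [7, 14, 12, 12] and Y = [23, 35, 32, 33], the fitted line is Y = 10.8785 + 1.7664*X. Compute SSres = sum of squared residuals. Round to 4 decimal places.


For each point, residual = actual - predicted.
Residuals: [-0.2433, -0.6081, -0.0753, 0.9247].
Sum of squared residuals = 1.2897.

1.2897


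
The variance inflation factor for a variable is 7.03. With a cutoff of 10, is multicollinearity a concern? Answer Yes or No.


Check: VIF = 7.03 vs threshold = 10.
Since 7.03 < 10, the answer is No.

No


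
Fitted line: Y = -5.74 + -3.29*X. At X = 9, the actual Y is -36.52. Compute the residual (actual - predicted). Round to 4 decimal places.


Compute yhat = -5.74 + (-3.29)(9) = -35.3500.
Residual = actual - predicted = -36.52 - -35.3500 = -1.1700.

-1.1700


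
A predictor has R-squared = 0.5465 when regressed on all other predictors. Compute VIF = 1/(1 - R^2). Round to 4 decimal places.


Denominator: 1 - 0.5465 = 0.4535.
VIF = 1 / 0.4535 = 2.2051.

2.2051


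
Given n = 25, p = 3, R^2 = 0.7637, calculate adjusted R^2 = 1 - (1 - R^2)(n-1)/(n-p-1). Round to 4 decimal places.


Plug in: Adj R^2 = 1 - (1 - 0.7637) * 24/21.
= 1 - 0.2363 * 24/21
= 1 - 5.6712 / 21
= 1 - 0.2701 = 0.7299.

0.7299


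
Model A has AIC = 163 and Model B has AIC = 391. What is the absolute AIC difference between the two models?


|AIC_A - AIC_B| = |163 - 391| = 228.
Model A is preferred (lower AIC).

228


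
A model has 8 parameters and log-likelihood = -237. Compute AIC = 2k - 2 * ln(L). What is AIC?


Compute:
2k = 2*8 = 16.
-2*loglik = -2*(-237) = 474.
AIC = 16 + 474 = 490.

490


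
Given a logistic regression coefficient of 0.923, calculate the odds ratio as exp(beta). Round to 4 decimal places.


exp(0.923) = 2.5168.
So the odds ratio is 2.5168.

2.5168


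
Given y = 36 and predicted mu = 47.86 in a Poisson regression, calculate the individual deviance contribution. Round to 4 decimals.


y/mu = 36/47.86 = 0.752194 (approx.), and ln(36/47.86) = -0.284761.
y * ln(y/mu) = 36 * -0.284761 = -10.251396.
y - mu = -11.86.
D = 2 * (-10.251396 - -11.86) = 3.217208, which rounds to 3.2172.

3.2172


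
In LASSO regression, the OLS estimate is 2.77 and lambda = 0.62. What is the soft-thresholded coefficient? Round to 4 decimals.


|beta_OLS| = 2.77.
lambda = 0.62.
Since |beta| > lambda, coefficient = sign(beta)*(|beta| - lambda) = 2.1500.
Result = 2.1500.

2.1500


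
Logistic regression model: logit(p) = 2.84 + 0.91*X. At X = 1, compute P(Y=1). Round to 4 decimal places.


z = 2.84 + 0.91 * 1 = 3.7500.
Sigmoid: P = 1 / (1 + exp(-3.7500)) = 0.9770.

0.9770


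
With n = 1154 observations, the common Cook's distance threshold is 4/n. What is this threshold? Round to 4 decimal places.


Using the rule of thumb:
Threshold = 4 / 1154 = 0.0035.

0.0035


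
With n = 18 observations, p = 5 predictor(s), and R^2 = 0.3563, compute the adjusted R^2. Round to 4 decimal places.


Adjusted R^2 = 1 - (1 - R^2) * (n-1)/(n-p-1).
(1 - R^2) = 0.6437.
(n-1)/(n-p-1) = 17/12.
(1 - R^2) * (n-1) = 0.6437 * 17 = 10.9429.
Divide by (n-p-1): 10.9429 / 12 = 0.9119.
Adj R^2 = 1 - 0.9119 = 0.0881.

0.0881


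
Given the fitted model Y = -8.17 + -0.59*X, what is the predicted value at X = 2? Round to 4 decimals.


Plug X = 2 into Y = -8.17 + -0.59*X:
Y = -8.17 + -1.1800 = -9.3500.

-9.3500


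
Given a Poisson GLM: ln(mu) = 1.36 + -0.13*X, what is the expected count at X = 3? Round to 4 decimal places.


eta = 1.36 + -0.13 * 3 = 0.9700.
mu = exp(0.9700) = 2.6379.

2.6379


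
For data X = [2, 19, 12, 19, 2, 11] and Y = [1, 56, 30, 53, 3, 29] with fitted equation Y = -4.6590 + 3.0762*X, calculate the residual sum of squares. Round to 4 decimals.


Compute predicted values, then residuals = yi - yhat_i.
Residuals: [-0.4934, 2.2112, -2.2554, -0.7888, 1.5066, -0.1792].
SSres = sum(residual^2) = 13.1438.

13.1438


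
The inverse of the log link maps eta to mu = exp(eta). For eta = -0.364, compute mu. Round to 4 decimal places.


Apply the inverse link:
mu = e^-0.364 = 0.6949.

0.6949


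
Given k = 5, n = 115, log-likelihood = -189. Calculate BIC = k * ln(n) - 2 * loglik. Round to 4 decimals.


k * ln(n) = 5 * ln(115) = 5 * 4.744932 = 23.724660.
-2 * loglik = -2 * (-189) = 378.
BIC = 23.724660 + 378 = 401.724660, which rounds to 401.7247.

401.7247


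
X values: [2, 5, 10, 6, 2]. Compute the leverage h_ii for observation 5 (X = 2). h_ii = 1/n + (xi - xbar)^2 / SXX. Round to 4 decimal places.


Compute xbar = 5.0000 with n = 5 observations.
SXX = 44.0000.
Leverage = 1/5 + (2 - 5.0000)^2/44.0000 = 0.4045.

0.4045


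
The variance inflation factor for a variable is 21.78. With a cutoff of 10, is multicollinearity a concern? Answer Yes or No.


Check: VIF = 21.78 vs threshold = 10.
Since 21.78 >= 10, the answer is Yes.

Yes


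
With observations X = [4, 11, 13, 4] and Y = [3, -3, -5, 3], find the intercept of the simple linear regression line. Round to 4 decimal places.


First find the slope: b1 = -0.8788.
Means: xbar = 8.0000, ybar = -0.5000.
b0 = ybar - b1 * xbar = -0.5000 - -0.8788 * 8.0000 = 6.5303.

6.5303


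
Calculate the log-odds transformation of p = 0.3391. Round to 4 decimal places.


Compute the odds: 0.3391/0.6609 = 0.5131.
Take the natural log: ln(0.5131) = -0.6673.

-0.6673


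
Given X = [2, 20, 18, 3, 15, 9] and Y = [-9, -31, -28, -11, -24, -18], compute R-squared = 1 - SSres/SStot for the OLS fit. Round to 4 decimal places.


Fit the OLS line: b0 = -7.0684, b1 = -1.1730.
SSres = 1.1781.
SStot = 406.8333.
R^2 = 1 - 1.1781/406.8333 = 0.9971.

0.9971


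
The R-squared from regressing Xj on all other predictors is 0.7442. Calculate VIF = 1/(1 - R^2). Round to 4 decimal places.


Denominator: 1 - 0.7442 = 0.2558.
VIF = 1 / 0.2558 = 3.9093.

3.9093


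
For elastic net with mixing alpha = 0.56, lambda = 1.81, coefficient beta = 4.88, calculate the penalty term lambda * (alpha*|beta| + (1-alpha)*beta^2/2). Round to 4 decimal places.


alpha * |beta| = 0.56 * 4.88 = 2.7328.
(1-alpha) * beta^2/2 = 0.44 * 23.8144/2 = 5.2392.
Total = 1.81 * (2.7328 + 5.2392) = 14.4293.

14.4293


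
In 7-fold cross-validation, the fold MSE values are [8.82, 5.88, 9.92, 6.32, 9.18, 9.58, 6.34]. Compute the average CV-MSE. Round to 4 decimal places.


Sum of fold MSEs = 56.0400.
Average = 56.0400 / 7 = 8.0057.

8.0057


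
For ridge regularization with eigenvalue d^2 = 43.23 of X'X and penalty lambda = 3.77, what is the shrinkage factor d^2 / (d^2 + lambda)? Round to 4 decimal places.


Compute the denominator: 43.23 + 3.77 = 47.0000.
Shrinkage factor = 43.23 / 47.0000 = 0.9198.

0.9198


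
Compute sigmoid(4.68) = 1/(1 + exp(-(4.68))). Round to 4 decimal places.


Compute exp(-4.6800) = 0.0093.
Sigmoid = 1 / (1 + 0.0093) = 1 / 1.0093 = 0.9908.

0.9908


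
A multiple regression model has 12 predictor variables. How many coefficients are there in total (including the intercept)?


Total coefficients = number of predictors + 1 (for the intercept).
= 12 + 1 = 13.

13


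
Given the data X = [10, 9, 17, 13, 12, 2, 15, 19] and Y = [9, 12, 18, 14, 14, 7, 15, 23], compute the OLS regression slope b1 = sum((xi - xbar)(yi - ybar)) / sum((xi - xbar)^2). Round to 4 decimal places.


First compute the means: xbar = 12.1250, ybar = 14.0000.
Then S_xx = sum((xi - xbar)^2) = 196.8750.
S_xy = sum((xi - xbar)(yi - ybar)) = 172.0000.
b1 = S_xy / S_xx = 172.0000 / 196.8750 = 0.8737.

0.8737


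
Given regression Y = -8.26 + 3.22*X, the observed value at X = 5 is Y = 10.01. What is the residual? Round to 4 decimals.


Fitted value at X = 5 is yhat = -8.26 + 3.22*5 = 7.8400.
Residual = 10.01 - 7.8400 = 2.1700.

2.1700


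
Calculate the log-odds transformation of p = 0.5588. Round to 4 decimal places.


Compute the odds: 0.5588/0.4412 = 1.2665.
Take the natural log: ln(1.2665) = 0.2363.

0.2363


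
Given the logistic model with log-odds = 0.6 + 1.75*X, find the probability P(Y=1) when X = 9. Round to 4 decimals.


Compute z = 0.6 + (1.75)(9) = 16.3500.
exp(-z) = 0.0000.
P = 1/(1 + 0.0000) = 1.0000.

1.0000


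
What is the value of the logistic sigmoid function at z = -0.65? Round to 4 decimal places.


First, exp(0.6500) = 1.9155.
Then sigma(z) = 1/(1 + 1.9155) = 0.3430.

0.3430


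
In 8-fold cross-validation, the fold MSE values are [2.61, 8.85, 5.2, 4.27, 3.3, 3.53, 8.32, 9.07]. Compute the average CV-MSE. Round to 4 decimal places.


Sum of fold MSEs = 45.1500.
Average = 45.1500 / 8 = 5.6438.

5.6438


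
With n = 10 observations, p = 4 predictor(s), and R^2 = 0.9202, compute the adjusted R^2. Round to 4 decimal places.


Adjusted R^2 = 1 - (1 - R^2) * (n-1)/(n-p-1).
(1 - R^2) = 0.0798.
(n-1)/(n-p-1) = 9/5.
(1 - R^2) * (n-1) = 0.0798 * 9 = 0.7182.
Divide by (n-p-1): 0.7182 / 5 = 0.1436.
Adj R^2 = 1 - 0.1436 = 0.8564.

0.8564


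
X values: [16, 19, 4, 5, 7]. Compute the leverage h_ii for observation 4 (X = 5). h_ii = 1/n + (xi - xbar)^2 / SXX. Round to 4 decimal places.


Mean of X: xbar = 10.2000.
SXX = 186.8000.
For X = 5: h = 1/5 + (5 - 10.2000)^2/186.8000 = 0.3448.

0.3448


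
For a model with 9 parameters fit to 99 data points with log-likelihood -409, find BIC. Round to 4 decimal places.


Compute k*ln(n) = 9*ln(99) = 9*4.595120 = 41.356080.
Then -2*loglik = 818.
BIC = 41.356080 + 818 = 859.356080, which rounds to 859.3561.

859.3561


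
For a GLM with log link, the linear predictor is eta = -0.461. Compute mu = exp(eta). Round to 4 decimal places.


mu = exp(eta) = exp(-0.461).
= 0.6307.

0.6307


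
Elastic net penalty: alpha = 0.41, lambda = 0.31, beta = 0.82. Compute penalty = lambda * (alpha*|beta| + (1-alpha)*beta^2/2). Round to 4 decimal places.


L1 component = 0.41 * |0.82| = 0.3362.
L2 component = 0.59 * 0.82^2 / 2 = 0.1984.
Penalty = 0.31 * (0.3362 + 0.1984) = 0.31 * 0.5346 = 0.1657.

0.1657


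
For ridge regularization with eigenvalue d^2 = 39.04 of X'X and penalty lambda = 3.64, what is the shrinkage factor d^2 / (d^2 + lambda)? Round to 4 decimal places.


Denominator = d^2 + lambda = 39.04 + 3.64 = 42.6800.
Shrinkage = 39.04 / 42.6800 = 0.9147.

0.9147


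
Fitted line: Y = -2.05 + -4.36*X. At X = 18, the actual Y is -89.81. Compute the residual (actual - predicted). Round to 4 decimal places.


Fitted value at X = 18 is yhat = -2.05 + -4.36*18 = -80.5300.
Residual = -89.81 - -80.5300 = -9.2800.

-9.2800


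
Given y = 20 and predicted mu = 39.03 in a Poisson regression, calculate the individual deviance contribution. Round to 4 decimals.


Compute y*ln(y/mu) = 20*ln(20/39.03) = 20*-0.668598 = -13.371960.
y - mu = -19.03.
D = 2*(-13.371960 - (-19.03)) = 11.316080, which rounds to 11.3161.

11.3161


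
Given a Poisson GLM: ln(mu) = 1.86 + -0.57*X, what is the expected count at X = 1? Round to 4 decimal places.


eta = 1.86 + -0.57 * 1 = 1.2900.
mu = exp(1.2900) = 3.6328.

3.6328


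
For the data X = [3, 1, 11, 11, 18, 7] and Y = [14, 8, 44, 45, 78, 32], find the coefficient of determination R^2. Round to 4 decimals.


Fit the OLS line: b0 = 2.2785, b1 = 4.0653.
SSres = 24.0174.
SStot = 3188.8333.
R^2 = 1 - 24.0174/3188.8333 = 0.9925.

0.9925
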